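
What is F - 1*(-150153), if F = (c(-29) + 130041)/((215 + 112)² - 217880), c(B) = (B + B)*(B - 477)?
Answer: 16659466114/110951 ≈ 1.5015e+5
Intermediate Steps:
c(B) = 2*B*(-477 + B) (c(B) = (2*B)*(-477 + B) = 2*B*(-477 + B))
F = -159389/110951 (F = (2*(-29)*(-477 - 29) + 130041)/((215 + 112)² - 217880) = (2*(-29)*(-506) + 130041)/(327² - 217880) = (29348 + 130041)/(106929 - 217880) = 159389/(-110951) = 159389*(-1/110951) = -159389/110951 ≈ -1.4366)
F - 1*(-150153) = -159389/110951 - 1*(-150153) = -159389/110951 + 150153 = 16659466114/110951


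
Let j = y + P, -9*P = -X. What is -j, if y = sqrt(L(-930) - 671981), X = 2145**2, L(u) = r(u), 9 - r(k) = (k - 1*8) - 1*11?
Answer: -511225 - I*sqrt(671023) ≈ -5.1123e+5 - 819.16*I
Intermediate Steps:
r(k) = 28 - k (r(k) = 9 - ((k - 1*8) - 1*11) = 9 - ((k - 8) - 11) = 9 - ((-8 + k) - 11) = 9 - (-19 + k) = 9 + (19 - k) = 28 - k)
L(u) = 28 - u
X = 4601025
P = 511225 (P = -(-1)*4601025/9 = -1/9*(-4601025) = 511225)
y = I*sqrt(671023) (y = sqrt((28 - 1*(-930)) - 671981) = sqrt((28 + 930) - 671981) = sqrt(958 - 671981) = sqrt(-671023) = I*sqrt(671023) ≈ 819.16*I)
j = 511225 + I*sqrt(671023) (j = I*sqrt(671023) + 511225 = 511225 + I*sqrt(671023) ≈ 5.1123e+5 + 819.16*I)
-j = -(511225 + I*sqrt(671023)) = -511225 - I*sqrt(671023)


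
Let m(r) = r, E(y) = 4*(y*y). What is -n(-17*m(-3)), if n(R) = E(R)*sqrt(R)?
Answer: -10404*sqrt(51) ≈ -74299.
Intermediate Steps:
E(y) = 4*y**2
n(R) = 4*R**(5/2) (n(R) = (4*R**2)*sqrt(R) = 4*R**(5/2))
-n(-17*m(-3)) = -4*(-17*(-3))**(5/2) = -4*51**(5/2) = -4*2601*sqrt(51) = -10404*sqrt(51)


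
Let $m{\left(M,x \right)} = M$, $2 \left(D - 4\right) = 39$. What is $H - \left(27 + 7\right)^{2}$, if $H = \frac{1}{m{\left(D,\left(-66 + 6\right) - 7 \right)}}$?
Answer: $- \frac{54330}{47} \approx -1156.0$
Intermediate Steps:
$D = \frac{47}{2}$ ($D = 4 + \frac{1}{2} \cdot 39 = 4 + \frac{39}{2} = \frac{47}{2} \approx 23.5$)
$H = \frac{2}{47}$ ($H = \frac{1}{\frac{47}{2}} = \frac{2}{47} \approx 0.042553$)
$H - \left(27 + 7\right)^{2} = \frac{2}{47} - \left(27 + 7\right)^{2} = \frac{2}{47} - 34^{2} = \frac{2}{47} - 1156 = - \frac{54330}{47}$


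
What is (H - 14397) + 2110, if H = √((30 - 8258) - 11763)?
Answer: -12287 + I*√19991 ≈ -12287.0 + 141.39*I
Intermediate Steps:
H = I*√19991 (H = √(-8228 - 11763) = √(-19991) = I*√19991 ≈ 141.39*I)
(H - 14397) + 2110 = (I*√19991 - 14397) + 2110 = (-14397 + I*√19991) + 2110 = -12287 + I*√19991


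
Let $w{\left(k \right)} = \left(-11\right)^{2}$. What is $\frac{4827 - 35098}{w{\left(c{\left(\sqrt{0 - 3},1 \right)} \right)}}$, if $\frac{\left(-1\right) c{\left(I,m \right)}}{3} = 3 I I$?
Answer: $- \frac{30271}{121} \approx -250.17$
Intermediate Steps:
$c{\left(I,m \right)} = - 9 I^{2}$ ($c{\left(I,m \right)} = - 3 \cdot 3 I I = - 3 \cdot 3 I^{2} = - 9 I^{2}$)
$w{\left(k \right)} = 121$
$\frac{4827 - 35098}{w{\left(c{\left(\sqrt{0 - 3},1 \right)} \right)}} = \frac{4827 - 35098}{121} = \left(-30271\right) \frac{1}{121} = - \frac{30271}{121}$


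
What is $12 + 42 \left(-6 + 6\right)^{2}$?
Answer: $12$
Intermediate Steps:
$12 + 42 \left(-6 + 6\right)^{2} = 12 + 42 \cdot 0^{2} = 12 + 42 \cdot 0 = 12 + 0 = 12$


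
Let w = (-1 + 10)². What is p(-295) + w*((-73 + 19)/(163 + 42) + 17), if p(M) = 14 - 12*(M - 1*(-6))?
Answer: 991721/205 ≈ 4837.7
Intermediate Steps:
w = 81 (w = 9² = 81)
p(M) = -58 - 12*M (p(M) = 14 - 12*(M + 6) = 14 - 12*(6 + M) = 14 + (-72 - 12*M) = -58 - 12*M)
p(-295) + w*((-73 + 19)/(163 + 42) + 17) = (-58 - 12*(-295)) + 81*((-73 + 19)/(163 + 42) + 17) = (-58 + 3540) + 81*(-54/205 + 17) = 3482 + 81*(-54*1/205 + 17) = 3482 + 81*(-54/205 + 17) = 3482 + 81*(3431/205) = 3482 + 277911/205 = 991721/205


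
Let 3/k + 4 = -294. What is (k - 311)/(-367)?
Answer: 92681/109366 ≈ 0.84744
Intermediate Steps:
k = -3/298 (k = 3/(-4 - 294) = 3/(-298) = 3*(-1/298) = -3/298 ≈ -0.010067)
(k - 311)/(-367) = (-3/298 - 311)/(-367) = -92681/298*(-1/367) = 92681/109366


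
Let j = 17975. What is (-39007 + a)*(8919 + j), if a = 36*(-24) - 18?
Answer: -1072774766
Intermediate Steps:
a = -882 (a = -864 - 18 = -882)
(-39007 + a)*(8919 + j) = (-39007 - 882)*(8919 + 17975) = -39889*26894 = -1072774766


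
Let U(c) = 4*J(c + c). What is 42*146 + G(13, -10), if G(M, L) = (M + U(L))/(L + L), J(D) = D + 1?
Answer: 122703/20 ≈ 6135.1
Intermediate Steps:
J(D) = 1 + D
U(c) = 4 + 8*c (U(c) = 4*(1 + (c + c)) = 4*(1 + 2*c) = 4 + 8*c)
G(M, L) = (4 + M + 8*L)/(2*L) (G(M, L) = (M + (4 + 8*L))/(L + L) = (4 + M + 8*L)/((2*L)) = (4 + M + 8*L)*(1/(2*L)) = (4 + M + 8*L)/(2*L))
42*146 + G(13, -10) = 42*146 + (½)*(4 + 13 + 8*(-10))/(-10) = 6132 + (½)*(-⅒)*(4 + 13 - 80) = 6132 + (½)*(-⅒)*(-63) = 6132 + 63/20 = 122703/20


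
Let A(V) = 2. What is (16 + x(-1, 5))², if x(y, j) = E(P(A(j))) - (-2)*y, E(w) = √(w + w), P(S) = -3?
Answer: (14 + I*√6)² ≈ 190.0 + 68.586*I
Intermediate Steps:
E(w) = √2*√w (E(w) = √(2*w) = √2*√w)
x(y, j) = 2*y + I*√6 (x(y, j) = √2*√(-3) - (-2)*y = √2*(I*√3) + 2*y = I*√6 + 2*y = 2*y + I*√6)
(16 + x(-1, 5))² = (16 + (2*(-1) + I*√6))² = (16 + (-2 + I*√6))² = (14 + I*√6)²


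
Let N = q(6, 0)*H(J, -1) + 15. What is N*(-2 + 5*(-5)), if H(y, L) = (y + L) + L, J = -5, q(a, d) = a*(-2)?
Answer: -2673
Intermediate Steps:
q(a, d) = -2*a
H(y, L) = y + 2*L (H(y, L) = (L + y) + L = y + 2*L)
N = 99 (N = (-2*6)*(-5 + 2*(-1)) + 15 = -12*(-5 - 2) + 15 = -12*(-7) + 15 = 84 + 15 = 99)
N*(-2 + 5*(-5)) = 99*(-2 + 5*(-5)) = 99*(-2 - 25) = 99*(-27) = -2673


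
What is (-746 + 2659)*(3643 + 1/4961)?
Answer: 34573503612/4961 ≈ 6.9691e+6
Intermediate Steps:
(-746 + 2659)*(3643 + 1/4961) = 1913*(3643 + 1/4961) = 1913*(18072924/4961) = 34573503612/4961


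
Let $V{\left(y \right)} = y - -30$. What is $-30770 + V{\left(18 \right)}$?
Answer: $-30722$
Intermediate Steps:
$V{\left(y \right)} = 30 + y$ ($V{\left(y \right)} = y + 30 = 30 + y$)
$-30770 + V{\left(18 \right)} = -30770 + \left(30 + 18\right) = -30770 + 48 = -30722$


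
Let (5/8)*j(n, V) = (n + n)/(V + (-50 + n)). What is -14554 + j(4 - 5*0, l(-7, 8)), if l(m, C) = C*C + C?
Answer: -945978/65 ≈ -14554.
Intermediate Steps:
l(m, C) = C + C² (l(m, C) = C² + C = C + C²)
j(n, V) = 16*n/(5*(-50 + V + n)) (j(n, V) = 8*((n + n)/(V + (-50 + n)))/5 = 8*((2*n)/(-50 + V + n))/5 = 8*(2*n/(-50 + V + n))/5 = 16*n/(5*(-50 + V + n)))
-14554 + j(4 - 5*0, l(-7, 8)) = -14554 + 16*(4 - 5*0)/(5*(-50 + 8*(1 + 8) + (4 - 5*0))) = -14554 + 16*(4 + 0)/(5*(-50 + 8*9 + (4 + 0))) = -14554 + (16/5)*4/(-50 + 72 + 4) = -14554 + (16/5)*4/26 = -14554 + (16/5)*4*(1/26) = -14554 + 32/65 = -945978/65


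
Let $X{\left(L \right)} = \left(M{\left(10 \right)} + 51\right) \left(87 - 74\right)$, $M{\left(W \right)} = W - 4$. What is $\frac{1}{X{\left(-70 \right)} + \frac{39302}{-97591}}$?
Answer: $\frac{97591}{72275629} \approx 0.0013503$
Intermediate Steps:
$M{\left(W \right)} = -4 + W$
$X{\left(L \right)} = 741$ ($X{\left(L \right)} = \left(\left(-4 + 10\right) + 51\right) \left(87 - 74\right) = \left(6 + 51\right) 13 = 57 \cdot 13 = 741$)
$\frac{1}{X{\left(-70 \right)} + \frac{39302}{-97591}} = \frac{1}{741 + \frac{39302}{-97591}} = \frac{1}{741 + 39302 \left(- \frac{1}{97591}\right)} = \frac{1}{741 - \frac{39302}{97591}} = \frac{1}{\frac{72275629}{97591}} = \frac{97591}{72275629}$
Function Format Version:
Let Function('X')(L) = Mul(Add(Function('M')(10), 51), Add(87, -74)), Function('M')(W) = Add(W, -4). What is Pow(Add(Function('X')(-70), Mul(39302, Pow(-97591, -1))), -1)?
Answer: Rational(97591, 72275629) ≈ 0.0013503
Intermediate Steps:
Function('M')(W) = Add(-4, W)
Function('X')(L) = 741 (Function('X')(L) = Mul(Add(Add(-4, 10), 51), Add(87, -74)) = Mul(Add(6, 51), 13) = Mul(57, 13) = 741)
Pow(Add(Function('X')(-70), Mul(39302, Pow(-97591, -1))), -1) = Pow(Add(741, Mul(39302, Pow(-97591, -1))), -1) = Pow(Add(741, Mul(39302, Rational(-1, 97591))), -1) = Pow(Add(741, Rational(-39302, 97591)), -1) = Pow(Rational(72275629, 97591), -1) = Rational(97591, 72275629)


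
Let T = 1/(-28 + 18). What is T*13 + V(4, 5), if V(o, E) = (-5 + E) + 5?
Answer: 37/10 ≈ 3.7000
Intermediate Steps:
V(o, E) = E
T = -⅒ (T = 1/(-10) = -⅒ ≈ -0.10000)
T*13 + V(4, 5) = -⅒*13 + 5 = -13/10 + 5 = 37/10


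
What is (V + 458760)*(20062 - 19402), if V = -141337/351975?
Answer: 7104764025172/23465 ≈ 3.0278e+8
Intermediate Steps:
V = -141337/351975 (V = -141337*1/351975 = -141337/351975 ≈ -0.40155)
(V + 458760)*(20062 - 19402) = (-141337/351975 + 458760)*(20062 - 19402) = (161471909663/351975)*660 = 7104764025172/23465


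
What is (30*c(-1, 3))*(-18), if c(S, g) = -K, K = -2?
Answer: -1080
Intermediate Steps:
c(S, g) = 2 (c(S, g) = -1*(-2) = 2)
(30*c(-1, 3))*(-18) = (30*2)*(-18) = 60*(-18) = -1080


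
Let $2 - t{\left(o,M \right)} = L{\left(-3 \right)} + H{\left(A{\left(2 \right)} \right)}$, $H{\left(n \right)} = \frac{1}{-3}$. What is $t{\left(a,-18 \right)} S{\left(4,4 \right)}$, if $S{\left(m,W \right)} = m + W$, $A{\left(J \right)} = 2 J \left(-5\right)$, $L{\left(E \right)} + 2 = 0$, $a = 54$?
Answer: $\frac{104}{3} \approx 34.667$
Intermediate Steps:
$L{\left(E \right)} = -2$ ($L{\left(E \right)} = -2 + 0 = -2$)
$A{\left(J \right)} = - 10 J$
$H{\left(n \right)} = - \frac{1}{3}$
$t{\left(o,M \right)} = \frac{13}{3}$ ($t{\left(o,M \right)} = 2 - \left(-2 - \frac{1}{3}\right) = 2 - - \frac{7}{3} = 2 + \frac{7}{3} = \frac{13}{3}$)
$S{\left(m,W \right)} = W + m$
$t{\left(a,-18 \right)} S{\left(4,4 \right)} = \frac{13 \left(4 + 4\right)}{3} = \frac{13}{3} \cdot 8 = \frac{104}{3}$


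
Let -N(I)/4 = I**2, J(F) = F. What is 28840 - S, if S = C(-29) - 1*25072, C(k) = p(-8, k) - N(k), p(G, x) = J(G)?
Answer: 50556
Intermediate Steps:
p(G, x) = G
N(I) = -4*I**2
C(k) = -8 + 4*k**2 (C(k) = -8 - (-4)*k**2 = -8 + 4*k**2)
S = -21716 (S = (-8 + 4*(-29)**2) - 1*25072 = (-8 + 4*841) - 25072 = (-8 + 3364) - 25072 = 3356 - 25072 = -21716)
28840 - S = 28840 - 1*(-21716) = 28840 + 21716 = 50556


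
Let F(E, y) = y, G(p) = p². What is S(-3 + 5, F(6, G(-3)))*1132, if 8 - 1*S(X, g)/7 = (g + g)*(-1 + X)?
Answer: -79240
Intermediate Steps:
S(X, g) = 56 - 14*g*(-1 + X) (S(X, g) = 56 - 7*(g + g)*(-1 + X) = 56 - 7*2*g*(-1 + X) = 56 - 14*g*(-1 + X))
S(-3 + 5, F(6, G(-3)))*1132 = (56 + 14*(-3)² - 14*(-3 + 5)*(-3)²)*1132 = (56 + 14*9 - 14*2*9)*1132 = (56 + 126 - 252)*1132 = -70*1132 = -79240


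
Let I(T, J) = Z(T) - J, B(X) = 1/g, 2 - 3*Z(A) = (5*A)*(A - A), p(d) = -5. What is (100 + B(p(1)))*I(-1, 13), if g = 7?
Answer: -25937/21 ≈ -1235.1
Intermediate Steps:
Z(A) = 2/3 (Z(A) = 2/3 - 5*A*(A - A)/3 = 2/3 - 5*A*0/3 = 2/3 - 1/3*0 = 2/3 + 0 = 2/3)
B(X) = 1/7
I(T, J) = 2/3 - J
(100 + B(p(1)))*I(-1, 13) = (100 + 1/7)*(2/3 - 1*13) = 701*(2/3 - 13)/7 = (701/7)*(-37/3) = -25937/21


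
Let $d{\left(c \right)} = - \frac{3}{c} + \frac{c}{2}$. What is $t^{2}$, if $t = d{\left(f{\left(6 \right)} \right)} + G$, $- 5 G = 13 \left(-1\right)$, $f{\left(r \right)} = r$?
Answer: $\frac{2601}{100} \approx 26.01$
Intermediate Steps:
$d{\left(c \right)} = \frac{c}{2} - \frac{3}{c}$ ($d{\left(c \right)} = - \frac{3}{c} + c \frac{1}{2} = - \frac{3}{c} + \frac{c}{2} = \frac{c}{2} - \frac{3}{c}$)
$G = \frac{13}{5}$ ($G = - \frac{13 \left(-1\right)}{5} = \left(- \frac{1}{5}\right) \left(-13\right) = \frac{13}{5} \approx 2.6$)
$t = \frac{51}{10}$ ($t = \left(\frac{1}{2} \cdot 6 - \frac{3}{6}\right) + \frac{13}{5} = \left(3 - \frac{1}{2}\right) + \frac{13}{5} = \frac{5}{2} + \frac{13}{5} = \frac{51}{10} \approx 5.1$)
$t^{2} = \left(\frac{51}{10}\right)^{2} = \frac{2601}{100}$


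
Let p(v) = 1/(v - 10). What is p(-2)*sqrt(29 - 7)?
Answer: -sqrt(22)/12 ≈ -0.39087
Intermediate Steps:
p(v) = 1/(-10 + v)
p(-2)*sqrt(29 - 7) = sqrt(29 - 7)/(-10 - 2) = sqrt(22)/(-12) = -sqrt(22)/12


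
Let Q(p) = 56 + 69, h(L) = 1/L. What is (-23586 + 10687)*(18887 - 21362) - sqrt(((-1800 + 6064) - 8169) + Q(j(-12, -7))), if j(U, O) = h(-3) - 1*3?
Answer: 31925025 - 6*I*sqrt(105) ≈ 3.1925e+7 - 61.482*I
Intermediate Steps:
j(U, O) = -10/3 (j(U, O) = 1/(-3) - 1*3 = -1/3 - 3 = -10/3)
Q(p) = 125
(-23586 + 10687)*(18887 - 21362) - sqrt(((-1800 + 6064) - 8169) + Q(j(-12, -7))) = (-23586 + 10687)*(18887 - 21362) - sqrt(((-1800 + 6064) - 8169) + 125) = -12899*(-2475) - sqrt((4264 - 8169) + 125) = 31925025 - sqrt(-3905 + 125) = 31925025 - sqrt(-3780) = 31925025 - 6*I*sqrt(105)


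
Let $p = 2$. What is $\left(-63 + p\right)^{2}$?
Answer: $3721$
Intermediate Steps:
$\left(-63 + p\right)^{2} = \left(-63 + 2\right)^{2} = \left(-61\right)^{2} = 3721$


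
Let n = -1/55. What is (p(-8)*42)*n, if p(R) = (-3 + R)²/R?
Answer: 231/20 ≈ 11.550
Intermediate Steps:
p(R) = (-3 + R)²/R
n = -1/55 (n = -1*1/55 = -1/55 ≈ -0.018182)
(p(-8)*42)*n = (((-3 - 8)²/(-8))*42)*(-1/55) = (-⅛*(-11)²*42)*(-1/55) = (-⅛*121*42)*(-1/55) = -121/8*42*(-1/55) = -2541/4*(-1/55) = 231/20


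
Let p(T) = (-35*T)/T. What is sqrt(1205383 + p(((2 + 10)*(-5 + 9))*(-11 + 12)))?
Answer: 2*sqrt(301337) ≈ 1097.9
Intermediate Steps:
p(T) = -35
sqrt(1205383 + p(((2 + 10)*(-5 + 9))*(-11 + 12))) = sqrt(1205383 - 35) = sqrt(1205348) = 2*sqrt(301337)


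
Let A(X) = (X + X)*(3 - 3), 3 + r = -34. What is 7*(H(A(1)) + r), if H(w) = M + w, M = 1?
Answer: -252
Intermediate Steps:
r = -37 (r = -3 - 34 = -37)
A(X) = 0 (A(X) = (2*X)*0 = 0)
H(w) = 1 + w
7*(H(A(1)) + r) = 7*((1 + 0) - 37) = 7*(1 - 37) = 7*(-36) = -252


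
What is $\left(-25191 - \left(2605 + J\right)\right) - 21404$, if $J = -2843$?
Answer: $-46357$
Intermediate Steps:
$\left(-25191 - \left(2605 + J\right)\right) - 21404 = \left(-25191 - -238\right) - 21404 = \left(-25191 + \left(-2605 + 2843\right)\right) - 21404 = \left(-25191 + 238\right) - 21404 = -24953 - 21404 = -46357$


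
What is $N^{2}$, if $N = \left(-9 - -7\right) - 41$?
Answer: $1849$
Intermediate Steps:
$N = -43$ ($N = \left(-9 + 7\right) - 41 = -2 - 41 = -43$)
$N^{2} = \left(-43\right)^{2} = 1849$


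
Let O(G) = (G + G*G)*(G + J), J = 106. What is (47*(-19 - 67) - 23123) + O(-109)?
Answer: -62481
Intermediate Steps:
O(G) = (106 + G)*(G + G²) (O(G) = (G + G*G)*(G + 106) = (G + G²)*(106 + G) = (106 + G)*(G + G²))
(47*(-19 - 67) - 23123) + O(-109) = (47*(-19 - 67) - 23123) - 109*(106 + (-109)² + 107*(-109)) = (47*(-86) - 23123) - 109*(106 + 11881 - 11663) = (-4042 - 23123) - 109*324 = -27165 - 35316 = -62481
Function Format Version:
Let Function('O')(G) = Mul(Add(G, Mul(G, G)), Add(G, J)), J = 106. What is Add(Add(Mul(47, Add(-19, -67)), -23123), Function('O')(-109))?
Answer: -62481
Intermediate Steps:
Function('O')(G) = Mul(Add(106, G), Add(G, Pow(G, 2))) (Function('O')(G) = Mul(Add(G, Mul(G, G)), Add(G, 106)) = Mul(Add(G, Pow(G, 2)), Add(106, G)) = Mul(Add(106, G), Add(G, Pow(G, 2))))
Add(Add(Mul(47, Add(-19, -67)), -23123), Function('O')(-109)) = Add(Add(Mul(47, Add(-19, -67)), -23123), Mul(-109, Add(106, Pow(-109, 2), Mul(107, -109)))) = Add(Add(Mul(47, -86), -23123), Mul(-109, Add(106, 11881, -11663))) = Add(Add(-4042, -23123), Mul(-109, 324)) = Add(-27165, -35316) = -62481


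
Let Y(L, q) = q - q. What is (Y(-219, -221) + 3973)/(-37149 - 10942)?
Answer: -3973/48091 ≈ -0.082614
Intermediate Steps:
Y(L, q) = 0
(Y(-219, -221) + 3973)/(-37149 - 10942) = (0 + 3973)/(-37149 - 10942) = 3973/(-48091) = 3973*(-1/48091) = -3973/48091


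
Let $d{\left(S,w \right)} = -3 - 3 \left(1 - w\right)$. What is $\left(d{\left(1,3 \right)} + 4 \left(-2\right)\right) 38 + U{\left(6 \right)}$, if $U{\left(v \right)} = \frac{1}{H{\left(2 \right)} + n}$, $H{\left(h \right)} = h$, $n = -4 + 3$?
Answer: $-189$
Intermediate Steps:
$n = -1$
$U{\left(v \right)} = 1$ ($U{\left(v \right)} = \frac{1}{2 - 1} = 1^{-1} = 1$)
$d{\left(S,w \right)} = -6 + 3 w$ ($d{\left(S,w \right)} = -3 + \left(-3 + 3 w\right) = -6 + 3 w$)
$\left(d{\left(1,3 \right)} + 4 \left(-2\right)\right) 38 + U{\left(6 \right)} = \left(\left(-6 + 3 \cdot 3\right) + 4 \left(-2\right)\right) 38 + 1 = \left(\left(-6 + 9\right) - 8\right) 38 + 1 = \left(3 - 8\right) 38 + 1 = \left(-5\right) 38 + 1 = -190 + 1 = -189$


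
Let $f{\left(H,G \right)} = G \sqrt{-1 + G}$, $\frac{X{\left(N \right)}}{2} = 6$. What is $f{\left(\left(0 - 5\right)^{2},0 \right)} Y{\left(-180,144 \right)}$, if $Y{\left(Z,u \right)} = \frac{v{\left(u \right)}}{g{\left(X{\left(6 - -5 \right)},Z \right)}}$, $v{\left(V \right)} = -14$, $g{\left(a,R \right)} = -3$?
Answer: $0$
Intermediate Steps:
$X{\left(N \right)} = 12$ ($X{\left(N \right)} = 2 \cdot 6 = 12$)
$Y{\left(Z,u \right)} = \frac{14}{3}$ ($Y{\left(Z,u \right)} = - \frac{14}{-3} = \left(-14\right) \left(- \frac{1}{3}\right) = \frac{14}{3}$)
$f{\left(\left(0 - 5\right)^{2},0 \right)} Y{\left(-180,144 \right)} = 0 \sqrt{-1 + 0} \cdot \frac{14}{3} = 0 \sqrt{-1} \cdot \frac{14}{3} = 0 i \frac{14}{3} = 0 \cdot \frac{14}{3} = 0$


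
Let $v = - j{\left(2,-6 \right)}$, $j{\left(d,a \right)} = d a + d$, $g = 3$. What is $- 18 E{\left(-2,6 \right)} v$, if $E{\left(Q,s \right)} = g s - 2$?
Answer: $-2880$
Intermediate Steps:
$j{\left(d,a \right)} = d + a d$ ($j{\left(d,a \right)} = a d + d = d + a d$)
$E{\left(Q,s \right)} = -2 + 3 s$ ($E{\left(Q,s \right)} = 3 s - 2 = -2 + 3 s$)
$v = 10$ ($v = - 2 \left(1 - 6\right) = - 2 \left(-5\right) = \left(-1\right) \left(-10\right) = 10$)
$- 18 E{\left(-2,6 \right)} v = - 18 \left(-2 + 3 \cdot 6\right) 10 = - 18 \left(-2 + 18\right) 10 = \left(-18\right) 16 \cdot 10 = \left(-288\right) 10 = -2880$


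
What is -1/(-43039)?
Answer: 1/43039 ≈ 2.3235e-5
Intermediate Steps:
-1/(-43039) = -1*(-1/43039) = 1/43039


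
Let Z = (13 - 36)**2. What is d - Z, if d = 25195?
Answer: 24666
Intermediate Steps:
Z = 529 (Z = (-23)**2 = 529)
d - Z = 25195 - 1*529 = 25195 - 529 = 24666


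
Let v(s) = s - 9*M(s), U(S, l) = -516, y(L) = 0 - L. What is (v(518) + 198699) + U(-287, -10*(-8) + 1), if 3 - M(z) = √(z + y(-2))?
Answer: 198674 + 18*√130 ≈ 1.9888e+5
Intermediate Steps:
y(L) = -L
M(z) = 3 - √(2 + z) (M(z) = 3 - √(z - 1*(-2)) = 3 - √(z + 2) = 3 - √(2 + z))
v(s) = -27 + s + 9*√(2 + s) (v(s) = s - 9*(3 - √(2 + s)) = s + (-27 + 9*√(2 + s)) = -27 + s + 9*√(2 + s))
(v(518) + 198699) + U(-287, -10*(-8) + 1) = ((-27 + 518 + 9*√(2 + 518)) + 198699) - 516 = ((-27 + 518 + 9*√520) + 198699) - 516 = ((-27 + 518 + 9*(2*√130)) + 198699) - 516 = ((-27 + 518 + 18*√130) + 198699) - 516 = ((491 + 18*√130) + 198699) - 516 = (199190 + 18*√130) - 516 = 198674 + 18*√130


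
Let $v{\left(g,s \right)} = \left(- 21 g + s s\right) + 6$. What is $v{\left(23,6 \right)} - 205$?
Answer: $-646$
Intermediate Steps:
$v{\left(g,s \right)} = 6 + s^{2} - 21 g$ ($v{\left(g,s \right)} = \left(- 21 g + s^{2}\right) + 6 = \left(s^{2} - 21 g\right) + 6 = 6 + s^{2} - 21 g$)
$v{\left(23,6 \right)} - 205 = \left(6 + 6^{2} - 483\right) - 205 = \left(6 + 36 - 483\right) - 205 = -441 - 205 = -646$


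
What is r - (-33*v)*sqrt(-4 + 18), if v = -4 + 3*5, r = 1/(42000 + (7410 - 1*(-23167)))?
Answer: 1/72577 + 363*sqrt(14) ≈ 1358.2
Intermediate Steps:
r = 1/72577 (r = 1/(42000 + (7410 + 23167)) = 1/(42000 + 30577) = 1/72577 ≈ 1.3778e-5)
v = 11 (v = -4 + 15 = 11)
r - (-33*v)*sqrt(-4 + 18) = 1/72577 - (-33*11)*sqrt(-4 + 18) = 1/72577 - (-363)*sqrt(14) = 1/72577 + 363*sqrt(14)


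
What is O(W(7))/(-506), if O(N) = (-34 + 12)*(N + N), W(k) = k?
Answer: 14/23 ≈ 0.60870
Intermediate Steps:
O(N) = -44*N
O(W(7))/(-506) = -44*7/(-506) = -308*(-1/506) = 14/23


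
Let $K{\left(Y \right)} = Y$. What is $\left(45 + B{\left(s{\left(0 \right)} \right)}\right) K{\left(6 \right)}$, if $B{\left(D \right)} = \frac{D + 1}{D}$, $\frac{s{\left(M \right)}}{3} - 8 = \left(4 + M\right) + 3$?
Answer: $\frac{4142}{15} \approx 276.13$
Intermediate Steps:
$s{\left(M \right)} = 45 + 3 M$ ($s{\left(M \right)} = 24 + 3 \left(\left(4 + M\right) + 3\right) = 24 + 3 \left(7 + M\right) = 24 + \left(21 + 3 M\right) = 45 + 3 M$)
$B{\left(D \right)} = \frac{1 + D}{D}$
$\left(45 + B{\left(s{\left(0 \right)} \right)}\right) K{\left(6 \right)} = \left(45 + \frac{1 + \left(45 + 3 \cdot 0\right)}{45 + 3 \cdot 0}\right) 6 = \left(45 + \frac{1 + \left(45 + 0\right)}{45 + 0}\right) 6 = \left(45 + \frac{1 + 45}{45}\right) 6 = \left(45 + \frac{1}{45} \cdot 46\right) 6 = \left(45 + \frac{46}{45}\right) 6 = \frac{2071}{45} \cdot 6 = \frac{4142}{15}$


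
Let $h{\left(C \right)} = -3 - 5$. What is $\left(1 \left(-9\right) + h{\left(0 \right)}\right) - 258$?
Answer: $-275$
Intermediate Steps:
$h{\left(C \right)} = -8$
$\left(1 \left(-9\right) + h{\left(0 \right)}\right) - 258 = \left(1 \left(-9\right) - 8\right) - 258 = \left(-9 - 8\right) - 258 = -17 - 258 = -275$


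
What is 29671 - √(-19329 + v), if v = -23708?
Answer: 29671 - I*√43037 ≈ 29671.0 - 207.45*I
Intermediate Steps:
29671 - √(-19329 + v) = 29671 - √(-19329 - 23708) = 29671 - √(-43037) = 29671 - I*√43037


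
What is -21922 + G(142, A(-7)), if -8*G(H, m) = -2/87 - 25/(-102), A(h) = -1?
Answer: -172920955/7888 ≈ -21922.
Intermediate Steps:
G(H, m) = -219/7888 (G(H, m) = -(-2/87 - 25/(-102))/8 = -(-2*1/87 - 25*(-1/102))/8 = -(-2/87 + 25/102)/8 = -⅛*219/986 = -219/7888)
-21922 + G(142, A(-7)) = -21922 - 219/7888 = -172920955/7888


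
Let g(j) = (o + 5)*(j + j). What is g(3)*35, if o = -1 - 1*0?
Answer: 840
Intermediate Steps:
o = -1 (o = -1 + 0 = -1)
g(j) = 8*j (g(j) = (-1 + 5)*(j + j) = 4*(2*j) = 8*j)
g(3)*35 = (8*3)*35 = 24*35 = 840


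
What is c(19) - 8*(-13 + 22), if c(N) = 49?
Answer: -23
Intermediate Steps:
c(19) - 8*(-13 + 22) = 49 - 8*(-13 + 22) = 49 - 8*9 = 49 - 1*72 = 49 - 72 = -23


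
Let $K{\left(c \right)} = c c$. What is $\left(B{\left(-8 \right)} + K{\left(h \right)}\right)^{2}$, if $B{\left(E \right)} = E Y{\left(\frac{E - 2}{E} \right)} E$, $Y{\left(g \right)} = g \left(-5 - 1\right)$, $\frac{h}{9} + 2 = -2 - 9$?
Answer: $174477681$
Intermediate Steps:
$h = -117$ ($h = -18 + 9 \left(-2 - 9\right) = -18 + 9 \left(-11\right) = -18 - 99 = -117$)
$K{\left(c \right)} = c^{2}$
$Y{\left(g \right)} = - 6 g$ ($Y{\left(g \right)} = g \left(-6\right) = - 6 g$)
$B{\left(E \right)} = E \left(12 - 6 E\right)$ ($B{\left(E \right)} = E \left(- 6 \frac{E - 2}{E}\right) E = E \left(- 6 \frac{-2 + E}{E}\right) E = E \left(- \frac{6 \left(-2 + E\right)}{E}\right) E = \left(12 - 6 E\right) E = E \left(12 - 6 E\right)$)
$\left(B{\left(-8 \right)} + K{\left(h \right)}\right)^{2} = \left(6 \left(-8\right) \left(2 - -8\right) + \left(-117\right)^{2}\right)^{2} = \left(6 \left(-8\right) \left(2 + 8\right) + 13689\right)^{2} = \left(6 \left(-8\right) 10 + 13689\right)^{2} = \left(-480 + 13689\right)^{2} = 13209^{2} = 174477681$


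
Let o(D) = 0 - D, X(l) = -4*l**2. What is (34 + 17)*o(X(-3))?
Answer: 1836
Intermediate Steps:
o(D) = -D
(34 + 17)*o(X(-3)) = (34 + 17)*(-(-4)*(-3)**2) = 51*(-(-4)*9) = 51*(-1*(-36)) = 51*36 = 1836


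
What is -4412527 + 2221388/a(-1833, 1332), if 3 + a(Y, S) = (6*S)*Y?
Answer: -64640606091041/14649339 ≈ -4.4125e+6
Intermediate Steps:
a(Y, S) = -3 + 6*S*Y (a(Y, S) = -3 + (6*S)*Y = -3 + 6*S*Y)
-4412527 + 2221388/a(-1833, 1332) = -4412527 + 2221388/(-3 + 6*1332*(-1833)) = -4412527 + 2221388/(-3 - 14649336) = -4412527 + 2221388/(-14649339) = -4412527 + 2221388*(-1/14649339) = -4412527 - 2221388/14649339 = -64640606091041/14649339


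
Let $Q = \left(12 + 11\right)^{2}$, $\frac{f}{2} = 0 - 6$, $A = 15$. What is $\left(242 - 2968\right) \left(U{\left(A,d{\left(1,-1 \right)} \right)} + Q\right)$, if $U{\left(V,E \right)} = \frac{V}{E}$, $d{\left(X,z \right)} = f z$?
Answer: $- \frac{2890923}{2} \approx -1.4455 \cdot 10^{6}$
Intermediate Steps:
$f = -12$ ($f = 2 \left(0 - 6\right) = 2 \left(-6\right) = -12$)
$Q = 529$ ($Q = 23^{2} = 529$)
$d{\left(X,z \right)} = - 12 z$
$\left(242 - 2968\right) \left(U{\left(A,d{\left(1,-1 \right)} \right)} + Q\right) = \left(242 - 2968\right) \left(\frac{15}{\left(-12\right) \left(-1\right)} + 529\right) = - 2726 \left(\frac{15}{12} + 529\right) = - 2726 \left(15 \cdot \frac{1}{12} + 529\right) = - 2726 \left(\frac{5}{4} + 529\right) = \left(-2726\right) \frac{2121}{4} = - \frac{2890923}{2}$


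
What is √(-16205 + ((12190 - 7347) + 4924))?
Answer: I*√6438 ≈ 80.237*I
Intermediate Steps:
√(-16205 + ((12190 - 7347) + 4924)) = √(-16205 + (4843 + 4924)) = √(-16205 + 9767) = √(-6438) = I*√6438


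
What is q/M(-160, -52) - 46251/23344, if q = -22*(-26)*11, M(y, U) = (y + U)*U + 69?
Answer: -366181895/258954992 ≈ -1.4141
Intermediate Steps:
M(y, U) = 69 + U*(U + y) (M(y, U) = (U + y)*U + 69 = U*(U + y) + 69 = 69 + U*(U + y))
q = 6292 (q = 572*11 = 6292)
q/M(-160, -52) - 46251/23344 = 6292/(69 + (-52)² - 52*(-160)) - 46251/23344 = 6292/(69 + 2704 + 8320) - 46251*1/23344 = 6292/11093 - 46251/23344 = -366181895/258954992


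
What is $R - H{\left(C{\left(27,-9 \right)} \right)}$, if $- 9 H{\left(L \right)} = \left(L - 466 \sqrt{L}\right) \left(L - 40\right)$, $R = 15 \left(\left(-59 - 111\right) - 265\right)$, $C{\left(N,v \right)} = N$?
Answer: $-6564 + \frac{6058 \sqrt{3}}{3} \approx -3066.4$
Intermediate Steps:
$R = -6525$ ($R = 15 \left(\left(-59 - 111\right) - 265\right) = 15 \left(-170 - 265\right) = 15 \left(-435\right) = -6525$)
$H{\left(L \right)} = - \frac{\left(-40 + L\right) \left(L - 466 \sqrt{L}\right)}{9}$ ($H{\left(L \right)} = - \frac{\left(L - 466 \sqrt{L}\right) \left(L - 40\right)}{9} = - \frac{\left(L - 466 \sqrt{L}\right) \left(-40 + L\right)}{9} = - \frac{\left(-40 + L\right) \left(L - 466 \sqrt{L}\right)}{9}$)
$R - H{\left(C{\left(27,-9 \right)} \right)} = -6525 - \left(- \frac{18640 \sqrt{27}}{9} - \frac{27^{2}}{9} + \frac{40}{9} \cdot 27 + \frac{466 \cdot 27^{\frac{3}{2}}}{9}\right) = -6525 - \left(- \frac{18640 \cdot 3 \sqrt{3}}{9} - 81 + 120 + \frac{466 \cdot 81 \sqrt{3}}{9}\right) = -6525 - \left(- \frac{18640 \sqrt{3}}{3} - 81 + 120 + 4194 \sqrt{3}\right) = -6525 - \left(39 - \frac{6058 \sqrt{3}}{3}\right) = -6564 + \frac{6058 \sqrt{3}}{3}$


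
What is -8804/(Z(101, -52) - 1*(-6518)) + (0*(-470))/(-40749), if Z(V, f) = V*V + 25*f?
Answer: -8804/15419 ≈ -0.57098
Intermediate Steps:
Z(V, f) = V² + 25*f
-8804/(Z(101, -52) - 1*(-6518)) + (0*(-470))/(-40749) = -8804/((101² + 25*(-52)) - 1*(-6518)) + (0*(-470))/(-40749) = -8804/((10201 - 1300) + 6518) + 0*(-1/40749) = -8804/(8901 + 6518) + 0 = -8804/15419 + 0 = -8804/15419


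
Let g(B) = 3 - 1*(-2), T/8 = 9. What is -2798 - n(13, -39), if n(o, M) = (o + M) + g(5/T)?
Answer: -2777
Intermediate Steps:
T = 72 (T = 8*9 = 72)
g(B) = 5 (g(B) = 3 + 2 = 5)
n(o, M) = 5 + M + o (n(o, M) = (o + M) + 5 = (M + o) + 5 = 5 + M + o)
-2798 - n(13, -39) = -2798 - (5 - 39 + 13) = -2798 - 1*(-21) = -2798 + 21 = -2777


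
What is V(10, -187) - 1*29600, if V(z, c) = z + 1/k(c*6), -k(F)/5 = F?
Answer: -165999899/5610 ≈ -29590.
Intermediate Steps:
k(F) = -5*F
V(z, c) = z - 1/(30*c) (V(z, c) = z + 1/(-5*c*6) = z + 1/(-30*c) = z - 1/(30*c))
V(10, -187) - 1*29600 = (10 - 1/30/(-187)) - 1*29600 = (10 - 1/30*(-1/187)) - 29600 = (10 + 1/5610) - 29600 = 56101/5610 - 29600 = -165999899/5610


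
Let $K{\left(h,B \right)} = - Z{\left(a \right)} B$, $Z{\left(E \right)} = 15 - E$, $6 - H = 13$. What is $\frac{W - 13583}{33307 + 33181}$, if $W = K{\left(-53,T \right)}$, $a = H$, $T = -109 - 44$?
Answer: $- \frac{10217}{66488} \approx -0.15367$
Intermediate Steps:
$H = -7$ ($H = 6 - 13 = -7$)
$T = -153$
$a = -7$
$K{\left(h,B \right)} = - 22 B$ ($K{\left(h,B \right)} = - \left(15 - -7\right) B = - \left(15 + 7\right) B = - 22 B$)
$W = 3366$ ($W = \left(-22\right) \left(-153\right) = 3366$)
$\frac{W - 13583}{33307 + 33181} = \frac{3366 - 13583}{33307 + 33181} = - \frac{10217}{66488}$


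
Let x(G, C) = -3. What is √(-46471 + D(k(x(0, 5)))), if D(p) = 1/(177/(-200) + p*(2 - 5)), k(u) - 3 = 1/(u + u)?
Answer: I*√163723703159/1877 ≈ 215.57*I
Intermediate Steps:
k(u) = 3 + 1/(2*u) (k(u) = 3 + 1/(u + u) = 3 + 1/(2*u))
D(p) = 1/(-177/200 - 3*p) (D(p) = 1/(177*(-1/200) + p*(-3)) = 1/(-177/200 - 3*p))
√(-46471 + D(k(x(0, 5)))) = √(-46471 - 200/(177 + 600*(3 + (½)/(-3)))) = √(-46471 - 200/(177 + 600*(3 + (½)*(-⅓)))) = √(-46471 - 200/(177 + 600*(3 - ⅙))) = √(-46471 - 200/(177 + 600*(17/6))) = √(-46471 - 200/(177 + 1700)) = √(-46471 - 200/1877) = √(-87226267/1877) = I*√163723703159/1877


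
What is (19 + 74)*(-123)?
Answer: -11439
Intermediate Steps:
(19 + 74)*(-123) = 93*(-123) = -11439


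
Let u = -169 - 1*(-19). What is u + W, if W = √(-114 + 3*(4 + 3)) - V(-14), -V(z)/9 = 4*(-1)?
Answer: -186 + I*√93 ≈ -186.0 + 9.6436*I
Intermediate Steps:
u = -150 (u = -169 + 19 = -150)
V(z) = 36 (V(z) = -36*(-1) = -9*(-4) = 36)
W = -36 + I*√93 (W = √(-114 + 3*(4 + 3)) - 1*36 = √(-114 + 3*7) - 36 = √(-114 + 21) - 36 = √(-93) - 36 = I*√93 - 36 = -36 + I*√93 ≈ -36.0 + 9.6436*I)
u + W = -150 + (-36 + I*√93) = -186 + I*√93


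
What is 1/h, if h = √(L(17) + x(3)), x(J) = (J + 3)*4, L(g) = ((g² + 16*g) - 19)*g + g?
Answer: √9255/9255 ≈ 0.010395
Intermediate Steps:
L(g) = g + g*(-19 + g² + 16*g) (L(g) = (-19 + g² + 16*g)*g + g = g*(-19 + g² + 16*g) + g = g + g*(-19 + g² + 16*g))
x(J) = 12 + 4*J (x(J) = (3 + J)*4 = 12 + 4*J)
h = √9255 (h = √(17*(-18 + 17² + 16*17) + (12 + 4*3)) = √(17*(-18 + 289 + 272) + (12 + 12)) = √(17*543 + 24) = √(9231 + 24) = √9255 ≈ 96.203)
1/h = 1/(√9255) = √9255/9255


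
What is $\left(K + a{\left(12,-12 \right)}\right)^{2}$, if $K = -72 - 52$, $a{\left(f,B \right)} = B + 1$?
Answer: $18225$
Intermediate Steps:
$a{\left(f,B \right)} = 1 + B$
$K = -124$ ($K = -72 - 52 = -124$)
$\left(K + a{\left(12,-12 \right)}\right)^{2} = \left(-124 + \left(1 - 12\right)\right)^{2} = \left(-124 - 11\right)^{2} = \left(-135\right)^{2} = 18225$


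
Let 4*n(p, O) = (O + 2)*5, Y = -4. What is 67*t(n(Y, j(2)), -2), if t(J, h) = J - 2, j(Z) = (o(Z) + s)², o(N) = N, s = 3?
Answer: 8509/4 ≈ 2127.3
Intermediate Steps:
j(Z) = (3 + Z)² (j(Z) = (Z + 3)² = (3 + Z)²)
n(p, O) = 5/2 + 5*O/4 (n(p, O) = ((O + 2)*5)/4 = ((2 + O)*5)/4 = (10 + 5*O)/4 = 5/2 + 5*O/4)
t(J, h) = -2 + J
67*t(n(Y, j(2)), -2) = 67*(-2 + (5/2 + 5*(3 + 2)²/4)) = 67*(-2 + (5/2 + (5/4)*5²)) = 67*(-2 + (5/2 + (5/4)*25)) = 67*(-2 + (5/2 + 125/4)) = 67*(-2 + 135/4) = 67*(127/4) = 8509/4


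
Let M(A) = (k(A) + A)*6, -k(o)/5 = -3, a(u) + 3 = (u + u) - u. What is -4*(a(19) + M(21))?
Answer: -928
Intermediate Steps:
a(u) = -3 + u (a(u) = -3 + ((u + u) - u) = -3 + (2*u - u) = -3 + u)
k(o) = 15 (k(o) = -5*(-3) = 15)
M(A) = 90 + 6*A (M(A) = (15 + A)*6 = 90 + 6*A)
-4*(a(19) + M(21)) = -4*((-3 + 19) + (90 + 6*21)) = -4*(16 + (90 + 126)) = -4*(16 + 216) = -4*232 = -928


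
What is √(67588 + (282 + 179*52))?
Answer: √77178 ≈ 277.81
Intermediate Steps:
√(67588 + (282 + 179*52)) = √(67588 + (282 + 9308)) = √(67588 + 9590) = √77178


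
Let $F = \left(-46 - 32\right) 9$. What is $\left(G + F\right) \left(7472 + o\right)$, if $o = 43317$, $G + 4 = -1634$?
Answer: $-118846260$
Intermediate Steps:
$G = -1638$ ($G = -4 - 1634 = -1638$)
$F = -702$ ($F = \left(-46 - 32\right) 9 = \left(-78\right) 9 = -702$)
$\left(G + F\right) \left(7472 + o\right) = \left(-1638 - 702\right) \left(7472 + 43317\right) = \left(-2340\right) 50789 = -118846260$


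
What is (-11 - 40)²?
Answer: 2601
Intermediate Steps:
(-11 - 40)² = (-51)² = 2601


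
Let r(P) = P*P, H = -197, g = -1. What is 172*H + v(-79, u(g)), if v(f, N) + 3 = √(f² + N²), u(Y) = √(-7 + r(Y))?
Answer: -33887 + √6235 ≈ -33808.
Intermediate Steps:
r(P) = P²
u(Y) = √(-7 + Y²)
v(f, N) = -3 + √(N² + f²) (v(f, N) = -3 + √(f² + N²) = -3 + √(N² + f²))
172*H + v(-79, u(g)) = 172*(-197) + (-3 + √((√(-7 + (-1)²))² + (-79)²)) = -33884 + (-3 + √((√(-7 + 1))² + 6241)) = -33884 + (-3 + √((√(-6))² + 6241)) = -33884 + (-3 + √((I*√6)² + 6241)) = -33884 + (-3 + √(-6 + 6241)) = -33884 + (-3 + √6235) = -33887 + √6235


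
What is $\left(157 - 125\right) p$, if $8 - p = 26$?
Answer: $-576$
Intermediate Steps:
$p = -18$ ($p = 8 - 26 = -18$)
$\left(157 - 125\right) p = \left(157 - 125\right) \left(-18\right) = 32 \left(-18\right) = -576$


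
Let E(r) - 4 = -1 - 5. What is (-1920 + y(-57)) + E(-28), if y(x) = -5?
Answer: -1927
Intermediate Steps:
E(r) = -2 (E(r) = 4 + (-1 - 5) = 4 - 6 = -2)
(-1920 + y(-57)) + E(-28) = (-1920 - 5) - 2 = -1925 - 2 = -1927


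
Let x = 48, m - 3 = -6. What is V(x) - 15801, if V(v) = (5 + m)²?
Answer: -15797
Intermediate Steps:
m = -3 (m = 3 - 6 = -3)
V(v) = 4 (V(v) = (5 - 3)² = 2² = 4)
V(x) - 15801 = 4 - 15801 = -15797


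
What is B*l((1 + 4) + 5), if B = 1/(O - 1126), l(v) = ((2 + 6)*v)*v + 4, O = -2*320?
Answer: -402/883 ≈ -0.45527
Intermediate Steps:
O = -640
l(v) = 4 + 8*v**2 (l(v) = (8*v)*v + 4 = 8*v**2 + 4 = 4 + 8*v**2)
B = -1/1766 (B = 1/(-640 - 1126) = 1/(-1766) = -1/1766 ≈ -0.00056625)
B*l((1 + 4) + 5) = -(4 + 8*((1 + 4) + 5)**2)/1766 = -(4 + 8*(5 + 5)**2)/1766 = -(4 + 8*10**2)/1766 = -(4 + 8*100)/1766 = -(4 + 800)/1766 = -1/1766*804 = -402/883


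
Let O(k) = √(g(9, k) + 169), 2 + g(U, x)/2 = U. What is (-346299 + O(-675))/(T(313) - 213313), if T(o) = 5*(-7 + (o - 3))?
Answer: 346299/211798 - √183/211798 ≈ 1.6350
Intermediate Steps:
g(U, x) = -4 + 2*U
T(o) = -50 + 5*o (T(o) = 5*(-7 + (-3 + o)) = 5*(-10 + o) = -50 + 5*o)
O(k) = √183 (O(k) = √((-4 + 2*9) + 169) = √((-4 + 18) + 169) = √(14 + 169) = √183)
(-346299 + O(-675))/(T(313) - 213313) = (-346299 + √183)/((-50 + 5*313) - 213313) = (-346299 + √183)/((-50 + 1565) - 213313) = (-346299 + √183)/(1515 - 213313) = (-346299 + √183)/(-211798) = (-346299 + √183)*(-1/211798) = 346299/211798 - √183/211798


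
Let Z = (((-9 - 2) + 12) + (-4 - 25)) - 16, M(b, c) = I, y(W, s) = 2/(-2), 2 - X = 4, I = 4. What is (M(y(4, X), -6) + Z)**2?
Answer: 1600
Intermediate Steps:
X = -2 (X = 2 - 1*4 = 2 - 4 = -2)
y(W, s) = -1 (y(W, s) = 2*(-1/2) = -1)
M(b, c) = 4
Z = -44 (Z = ((-11 + 12) - 29) - 16 = (1 - 29) - 16 = -28 - 16 = -44)
(M(y(4, X), -6) + Z)**2 = (4 - 44)**2 = (-40)**2 = 1600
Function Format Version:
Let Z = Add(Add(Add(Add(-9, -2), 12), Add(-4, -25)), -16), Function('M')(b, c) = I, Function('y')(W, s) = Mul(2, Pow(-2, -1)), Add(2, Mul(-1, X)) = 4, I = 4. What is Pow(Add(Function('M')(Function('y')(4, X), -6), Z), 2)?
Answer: 1600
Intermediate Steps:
X = -2 (X = Add(2, Mul(-1, 4)) = Add(2, -4) = -2)
Function('y')(W, s) = -1 (Function('y')(W, s) = Mul(2, Rational(-1, 2)) = -1)
Function('M')(b, c) = 4
Z = -44 (Z = Add(Add(Add(-11, 12), -29), -16) = Add(Add(1, -29), -16) = Add(-28, -16) = -44)
Pow(Add(Function('M')(Function('y')(4, X), -6), Z), 2) = Pow(Add(4, -44), 2) = Pow(-40, 2) = 1600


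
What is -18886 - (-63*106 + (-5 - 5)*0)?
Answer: -12208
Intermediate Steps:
-18886 - (-63*106 + (-5 - 5)*0) = -18886 - (-6678 - 10*0) = -18886 - (-6678 + 0) = -18886 - 1*(-6678) = -18886 + 6678 = -12208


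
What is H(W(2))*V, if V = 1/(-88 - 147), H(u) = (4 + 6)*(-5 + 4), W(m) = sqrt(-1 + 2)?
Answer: 2/47 ≈ 0.042553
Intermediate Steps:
W(m) = 1 (W(m) = sqrt(1) = 1)
H(u) = -10 (H(u) = 10*(-1) = -10)
V = -1/235 (V = 1/(-235) = -1/235 ≈ -0.0042553)
H(W(2))*V = -10*(-1/235) = 2/47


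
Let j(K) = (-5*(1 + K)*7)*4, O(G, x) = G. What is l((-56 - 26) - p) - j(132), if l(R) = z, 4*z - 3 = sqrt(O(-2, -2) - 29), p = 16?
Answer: 74483/4 + I*sqrt(31)/4 ≈ 18621.0 + 1.3919*I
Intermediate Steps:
z = 3/4 + I*sqrt(31)/4 (z = 3/4 + sqrt(-2 - 29)/4 = 3/4 + sqrt(-31)/4 = 3/4 + (I*sqrt(31))/4 = 3/4 + I*sqrt(31)/4 ≈ 0.75 + 1.3919*I)
l(R) = 3/4 + I*sqrt(31)/4
j(K) = -140 - 140*K (j(K) = ((-5 - 5*K)*7)*4 = (-35 - 35*K)*4 = -140 - 140*K)
l((-56 - 26) - p) - j(132) = (3/4 + I*sqrt(31)/4) - (-140 - 140*132) = (3/4 + I*sqrt(31)/4) - (-140 - 18480) = (3/4 + I*sqrt(31)/4) - 1*(-18620) = (3/4 + I*sqrt(31)/4) + 18620 = 74483/4 + I*sqrt(31)/4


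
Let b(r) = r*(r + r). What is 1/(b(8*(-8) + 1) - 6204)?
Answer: 1/1734 ≈ 0.00057670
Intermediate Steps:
b(r) = 2*r**2 (b(r) = r*(2*r) = 2*r**2)
1/(b(8*(-8) + 1) - 6204) = 1/(2*(8*(-8) + 1)**2 - 6204) = 1/(2*(-64 + 1)**2 - 6204) = 1/(2*(-63)**2 - 6204) = 1/(2*3969 - 6204) = 1/(7938 - 6204) = 1/1734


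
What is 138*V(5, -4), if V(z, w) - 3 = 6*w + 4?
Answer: -2346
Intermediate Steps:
V(z, w) = 7 + 6*w (V(z, w) = 3 + (6*w + 4) = 3 + (4 + 6*w) = 7 + 6*w)
138*V(5, -4) = 138*(7 + 6*(-4)) = 138*(7 - 24) = 138*(-17) = -2346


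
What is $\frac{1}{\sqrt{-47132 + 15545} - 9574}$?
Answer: $- \frac{9574}{91693063} - \frac{i \sqrt{31587}}{91693063} \approx -0.00010441 - 1.9383 \cdot 10^{-6} i$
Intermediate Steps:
$\frac{1}{\sqrt{-47132 + 15545} - 9574} = \frac{1}{\sqrt{-31587} - 9574} = \frac{1}{i \sqrt{31587} - 9574} = \frac{1}{-9574 + i \sqrt{31587}}$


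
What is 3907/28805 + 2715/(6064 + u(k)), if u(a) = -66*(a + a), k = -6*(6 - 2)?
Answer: 114274999/265927760 ≈ 0.42972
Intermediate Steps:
k = -24 (k = -6*4 = -24)
u(a) = -132*a
3907/28805 + 2715/(6064 + u(k)) = 3907/28805 + 2715/(6064 - 132*(-24)) = 3907*(1/28805) + 2715/(6064 + 3168) = 3907/28805 + 2715/9232 = 114274999/265927760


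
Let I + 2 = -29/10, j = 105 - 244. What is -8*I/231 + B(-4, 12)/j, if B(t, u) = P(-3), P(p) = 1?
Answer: 3727/22935 ≈ 0.16250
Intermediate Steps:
j = -139
B(t, u) = 1
I = -49/10 (I = -2 - 29/10 = -49/10 ≈ -4.9000)
-8*I/231 + B(-4, 12)/j = -8*(-49/10)/231 + 1/(-139) = (196/5)*(1/231) + 1*(-1/139) = 28/165 - 1/139 = 3727/22935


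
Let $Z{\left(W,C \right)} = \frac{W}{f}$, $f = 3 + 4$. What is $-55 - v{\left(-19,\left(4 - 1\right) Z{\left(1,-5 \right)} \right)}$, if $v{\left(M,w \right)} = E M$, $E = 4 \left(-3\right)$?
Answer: $-283$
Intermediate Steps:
$f = 7$
$E = -12$
$Z{\left(W,C \right)} = \frac{W}{7}$
$v{\left(M,w \right)} = - 12 M$
$-55 - v{\left(-19,\left(4 - 1\right) Z{\left(1,-5 \right)} \right)} = -55 - \left(-12\right) \left(-19\right) = -55 - 228 = -283$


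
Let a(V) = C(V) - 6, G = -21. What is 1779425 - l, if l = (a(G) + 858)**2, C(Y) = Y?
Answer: 1088864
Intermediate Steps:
a(V) = -6 + V (a(V) = V - 6 = -6 + V)
l = 690561 (l = ((-6 - 21) + 858)**2 = (-27 + 858)**2 = 831**2 = 690561)
1779425 - l = 1779425 - 1*690561 = 1779425 - 690561 = 1088864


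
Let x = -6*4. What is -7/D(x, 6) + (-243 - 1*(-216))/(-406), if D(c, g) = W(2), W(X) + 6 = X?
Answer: 1475/812 ≈ 1.8165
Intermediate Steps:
W(X) = -6 + X
x = -24
D(c, g) = -4 (D(c, g) = -6 + 2 = -4)
-7/D(x, 6) + (-243 - 1*(-216))/(-406) = -7/(-4) + (-243 - 1*(-216))/(-406) = -7*(-¼) + (-243 + 216)*(-1/406) = 7/4 - 27*(-1/406) = 7/4 + 27/406 = 1475/812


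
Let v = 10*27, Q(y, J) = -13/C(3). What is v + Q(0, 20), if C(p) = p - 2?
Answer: 257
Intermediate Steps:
C(p) = -2 + p
Q(y, J) = -13 (Q(y, J) = -13/(-2 + 3) = -13/1 = -13*1 = -13)
v = 270
v + Q(0, 20) = 270 - 13 = 257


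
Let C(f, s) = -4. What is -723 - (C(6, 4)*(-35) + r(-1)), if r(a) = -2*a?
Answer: -865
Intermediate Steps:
-723 - (C(6, 4)*(-35) + r(-1)) = -723 - (-4*(-35) - 2*(-1)) = -723 - (140 + 2) = -723 - 1*142 = -723 - 142 = -865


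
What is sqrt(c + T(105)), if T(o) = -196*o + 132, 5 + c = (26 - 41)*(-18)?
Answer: I*sqrt(20183) ≈ 142.07*I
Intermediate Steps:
c = 265 (c = -5 + (26 - 41)*(-18) = -5 - 15*(-18) = -5 + 270 = 265)
T(o) = 132 - 196*o
sqrt(c + T(105)) = sqrt(265 + (132 - 196*105)) = sqrt(265 + (132 - 20580)) = sqrt(265 - 20448) = sqrt(-20183) = I*sqrt(20183)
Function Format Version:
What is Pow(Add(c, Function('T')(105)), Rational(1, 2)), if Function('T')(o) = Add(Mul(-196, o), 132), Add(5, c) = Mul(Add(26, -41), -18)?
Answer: Mul(I, Pow(20183, Rational(1, 2))) ≈ Mul(142.07, I)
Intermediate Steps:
c = 265 (c = Add(-5, Mul(Add(26, -41), -18)) = Add(-5, Mul(-15, -18)) = Add(-5, 270) = 265)
Function('T')(o) = Add(132, Mul(-196, o))
Pow(Add(c, Function('T')(105)), Rational(1, 2)) = Pow(Add(265, Add(132, Mul(-196, 105))), Rational(1, 2)) = Pow(Add(265, Add(132, -20580)), Rational(1, 2)) = Pow(Add(265, -20448), Rational(1, 2)) = Pow(-20183, Rational(1, 2)) = Mul(I, Pow(20183, Rational(1, 2)))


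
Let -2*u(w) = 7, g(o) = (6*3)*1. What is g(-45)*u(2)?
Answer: -63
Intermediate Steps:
g(o) = 18 (g(o) = 18*1 = 18)
u(w) = -7/2 (u(w) = -½*7 = -7/2)
g(-45)*u(2) = 18*(-7/2) = -63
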